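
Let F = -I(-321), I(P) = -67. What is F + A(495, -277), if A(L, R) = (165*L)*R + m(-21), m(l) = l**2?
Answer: -22623467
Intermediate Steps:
A(L, R) = 441 + 165*L*R (A(L, R) = (165*L)*R + (-21)**2 = 165*L*R + 441 = 441 + 165*L*R)
F = 67 (F = -1*(-67) = 67)
F + A(495, -277) = 67 + (441 + 165*495*(-277)) = 67 + (441 - 22623975) = 67 - 22623534 = -22623467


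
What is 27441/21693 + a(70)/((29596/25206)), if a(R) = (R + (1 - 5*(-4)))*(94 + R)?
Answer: 13879527531/1091881 ≈ 12712.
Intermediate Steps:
a(R) = (21 + R)*(94 + R) (a(R) = (R + (1 + 20))*(94 + R) = (R + 21)*(94 + R) = (21 + R)*(94 + R))
27441/21693 + a(70)/((29596/25206)) = 27441/21693 + (1974 + 70**2 + 115*70)/((29596/25206)) = 27441*(1/21693) + (1974 + 4900 + 8050)/((29596*(1/25206))) = 9147/7231 + 14924/(14798/12603) = 9147/7231 + 14924*(12603/14798) = 9147/7231 + 13434798/1057 = 13879527531/1091881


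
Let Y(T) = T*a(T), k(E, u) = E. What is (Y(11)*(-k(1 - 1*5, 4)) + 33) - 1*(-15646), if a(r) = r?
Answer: 16163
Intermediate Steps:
Y(T) = T² (Y(T) = T*T = T²)
(Y(11)*(-k(1 - 1*5, 4)) + 33) - 1*(-15646) = (11²*(-(1 - 1*5)) + 33) - 1*(-15646) = (121*(-(1 - 5)) + 33) + 15646 = (121*(-1*(-4)) + 33) + 15646 = (121*4 + 33) + 15646 = (484 + 33) + 15646 = 517 + 15646 = 16163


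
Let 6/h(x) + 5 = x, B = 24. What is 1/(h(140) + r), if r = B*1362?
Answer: 45/1470962 ≈ 3.0592e-5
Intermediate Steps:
h(x) = 6/(-5 + x)
r = 32688 (r = 24*1362 = 32688)
1/(h(140) + r) = 1/(6/(-5 + 140) + 32688) = 1/(6/135 + 32688) = 1/(6*(1/135) + 32688) = 1/(2/45 + 32688) = 1/(1470962/45) = 45/1470962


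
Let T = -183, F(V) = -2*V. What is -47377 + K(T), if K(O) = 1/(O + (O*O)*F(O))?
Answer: -580689987206/12256791 ≈ -47377.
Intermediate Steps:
K(O) = 1/(O - 2*O³) (K(O) = 1/(O + (O*O)*(-2*O)) = 1/(O + O²*(-2*O)) = 1/(O - 2*O³))
-47377 + K(T) = -47377 + 1/(-183 - 2*(-183)³) = -47377 + 1/(-183 - 2*(-6128487)) = -47377 + 1/(-183 + 12256974) = -47377 + 1/12256791 = -580689987206/12256791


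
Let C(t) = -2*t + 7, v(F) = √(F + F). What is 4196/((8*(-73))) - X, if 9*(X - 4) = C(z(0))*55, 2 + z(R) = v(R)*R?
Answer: -103027/1314 ≈ -78.407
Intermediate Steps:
v(F) = √2*√F (v(F) = √(2*F) = √2*√F)
z(R) = -2 + √2*R^(3/2) (z(R) = -2 + (√2*√R)*R = -2 + √2*R^(3/2))
C(t) = 7 - 2*t
X = 641/9 (X = 4 + ((7 - 2*(-2 + √2*0^(3/2)))*55)/9 = 4 + ((7 - 2*(-2 + √2*0))*55)/9 = 4 + ((7 - 2*(-2 + 0))*55)/9 = 4 + ((7 - 2*(-2))*55)/9 = 4 + ((7 + 4)*55)/9 = 4 + (11*55)/9 = 4 + (⅑)*605 = 4 + 605/9 = 641/9 ≈ 71.222)
4196/((8*(-73))) - X = 4196/((8*(-73))) - 1*641/9 = 4196/(-584) - 641/9 = 4196*(-1/584) - 641/9 = -1049/146 - 641/9 = -103027/1314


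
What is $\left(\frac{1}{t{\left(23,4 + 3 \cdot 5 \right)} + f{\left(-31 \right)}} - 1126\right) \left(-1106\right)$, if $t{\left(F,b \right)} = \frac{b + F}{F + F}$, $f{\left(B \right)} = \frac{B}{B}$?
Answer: $\frac{27385113}{22} \approx 1.2448 \cdot 10^{6}$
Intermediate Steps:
$f{\left(B \right)} = 1$
$t{\left(F,b \right)} = \frac{F + b}{2 F}$
$\left(\frac{1}{t{\left(23,4 + 3 \cdot 5 \right)} + f{\left(-31 \right)}} - 1126\right) \left(-1106\right) = \left(\frac{1}{\frac{23 + \left(4 + 3 \cdot 5\right)}{2 \cdot 23} + 1} - 1126\right) \left(-1106\right) = \left(\frac{1}{\frac{1}{2} \cdot \frac{1}{23} \left(23 + \left(4 + 15\right)\right) + 1} - 1126\right) \left(-1106\right) = \left(\frac{1}{\frac{1}{2} \cdot \frac{1}{23} \left(23 + 19\right) + 1} - 1126\right) \left(-1106\right) = \left(\frac{1}{\frac{1}{2} \cdot \frac{1}{23} \cdot 42 + 1} - 1126\right) \left(-1106\right) = \left(\frac{1}{\frac{21}{23} + 1} - 1126\right) \left(-1106\right) = \left(\frac{1}{\frac{44}{23}} - 1126\right) \left(-1106\right) = \left(\frac{23}{44} - 1126\right) \left(-1106\right) = \left(- \frac{49521}{44}\right) \left(-1106\right) = \frac{27385113}{22}$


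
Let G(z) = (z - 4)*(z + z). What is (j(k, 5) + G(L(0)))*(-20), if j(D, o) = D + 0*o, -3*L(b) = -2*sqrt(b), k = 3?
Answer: -60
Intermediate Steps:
L(b) = 2*sqrt(b)/3 (L(b) = -(-2)*sqrt(b)/3 = 2*sqrt(b)/3)
j(D, o) = D (j(D, o) = D + 0 = D)
G(z) = 2*z*(-4 + z) (G(z) = (-4 + z)*(2*z) = 2*z*(-4 + z))
(j(k, 5) + G(L(0)))*(-20) = (3 + 2*(2*sqrt(0)/3)*(-4 + 2*sqrt(0)/3))*(-20) = (3 + 2*((2/3)*0)*(-4 + (2/3)*0))*(-20) = (3 + 2*0*(-4 + 0))*(-20) = (3 + 2*0*(-4))*(-20) = (3 + 0)*(-20) = 3*(-20) = -60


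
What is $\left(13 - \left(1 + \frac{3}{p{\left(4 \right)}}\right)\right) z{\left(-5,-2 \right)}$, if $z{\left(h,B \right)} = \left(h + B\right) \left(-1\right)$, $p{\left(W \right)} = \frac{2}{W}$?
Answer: $42$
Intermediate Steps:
$z{\left(h,B \right)} = - B - h$ ($z{\left(h,B \right)} = \left(B + h\right) \left(-1\right) = - B - h$)
$\left(13 - \left(1 + \frac{3}{p{\left(4 \right)}}\right)\right) z{\left(-5,-2 \right)} = \left(13 - \left(1 + 6\right)\right) \left(\left(-1\right) \left(-2\right) - -5\right) = \left(13 - \left(1 + \frac{3}{2 \cdot \frac{1}{4}}\right)\right) \left(2 + 5\right) = \left(13 - \left(1 + 3 \frac{1}{\frac{1}{2}}\right)\right) 7 = \left(13 - 7\right) 7 = 6 \cdot 7 = 42$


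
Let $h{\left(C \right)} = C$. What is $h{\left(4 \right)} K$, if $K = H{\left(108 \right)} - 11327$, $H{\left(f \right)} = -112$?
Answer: $-45756$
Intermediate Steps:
$K = -11439$ ($K = -112 - 11327 = -11439$)
$h{\left(4 \right)} K = 4 \left(-11439\right) = -45756$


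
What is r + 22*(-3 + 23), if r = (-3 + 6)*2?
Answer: 446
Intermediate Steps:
r = 6 (r = 3*2 = 6)
r + 22*(-3 + 23) = 6 + 22*(-3 + 23) = 6 + 22*20 = 6 + 440 = 446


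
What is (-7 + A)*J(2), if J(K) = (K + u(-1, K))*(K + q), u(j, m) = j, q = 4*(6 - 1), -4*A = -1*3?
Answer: -275/2 ≈ -137.50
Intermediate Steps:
A = 3/4 (A = -(-1)*3/4 = -1/4*(-3) = 3/4 ≈ 0.75000)
q = 20 (q = 4*5 = 20)
J(K) = (-1 + K)*(20 + K) (J(K) = (K - 1)*(K + 20) = (-1 + K)*(20 + K))
(-7 + A)*J(2) = (-7 + 3/4)*(-20 + 2**2 + 19*2) = -25*(-20 + 4 + 38)/4 = -25/4*22 = -275/2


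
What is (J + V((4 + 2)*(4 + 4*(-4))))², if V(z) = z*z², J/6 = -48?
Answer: 139529143296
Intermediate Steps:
J = -288 (J = 6*(-48) = -288)
V(z) = z³
(J + V((4 + 2)*(4 + 4*(-4))))² = (-288 + ((4 + 2)*(4 + 4*(-4)))³)² = (-288 + (6*(4 - 16))³)² = (-288 + (6*(-12))³)² = (-288 + (-72)³)² = (-288 - 373248)² = (-373536)² = 139529143296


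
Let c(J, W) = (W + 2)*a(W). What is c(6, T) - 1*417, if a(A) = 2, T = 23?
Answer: -367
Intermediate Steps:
c(J, W) = 4 + 2*W (c(J, W) = (W + 2)*2 = (2 + W)*2 = 4 + 2*W)
c(6, T) - 1*417 = (4 + 2*23) - 1*417 = (4 + 46) - 417 = 50 - 417 = -367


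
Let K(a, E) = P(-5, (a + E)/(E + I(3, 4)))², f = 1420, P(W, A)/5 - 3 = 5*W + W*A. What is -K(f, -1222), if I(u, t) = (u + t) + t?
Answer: -16450627600/1466521 ≈ -11217.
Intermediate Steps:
I(u, t) = u + 2*t (I(u, t) = (t + u) + t = u + 2*t)
P(W, A) = 15 + 25*W + 5*A*W (P(W, A) = 15 + 5*(5*W + W*A) = 15 + 5*(5*W + A*W) = 15 + (25*W + 5*A*W) = 15 + 25*W + 5*A*W)
K(a, E) = (-110 - 25*(E + a)/(11 + E))² (K(a, E) = (15 + 25*(-5) + 5*((a + E)/(E + (3 + 2*4)))*(-5))² = (15 - 125 + 5*((E + a)/(E + (3 + 8)))*(-5))² = (15 - 125 + 5*((E + a)/(E + 11))*(-5))² = (15 - 125 + 5*((E + a)/(11 + E))*(-5))² = (15 - 125 - 25*(E + a)/(11 + E))² = (-110 - 25*(E + a)/(11 + E))²)
-K(f, -1222) = -25*(242 + 5*1420 + 27*(-1222))²/(11 - 1222)² = -25*(242 + 7100 - 32994)²/(-1211)² = -25*(-25652)²/1466521 = -25*658025104/1466521 = -1*16450627600/1466521 = -16450627600/1466521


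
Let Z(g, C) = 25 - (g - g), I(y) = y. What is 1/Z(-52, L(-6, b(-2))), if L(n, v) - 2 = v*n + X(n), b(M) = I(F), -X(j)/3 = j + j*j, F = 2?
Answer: 1/25 ≈ 0.040000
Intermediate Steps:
X(j) = -3*j - 3*j² (X(j) = -3*(j + j*j) = -3*(j + j²) = -3*j - 3*j²)
b(M) = 2
L(n, v) = 2 + n*v - 3*n*(1 + n) (L(n, v) = 2 + (v*n - 3*n*(1 + n)) = 2 + (n*v - 3*n*(1 + n)) = 2 + n*v - 3*n*(1 + n))
Z(g, C) = 25 (Z(g, C) = 25 - 1*0 = 25 + 0 = 25)
1/Z(-52, L(-6, b(-2))) = 1/25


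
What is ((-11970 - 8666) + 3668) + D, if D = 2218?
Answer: -14750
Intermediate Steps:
((-11970 - 8666) + 3668) + D = ((-11970 - 8666) + 3668) + 2218 = (-20636 + 3668) + 2218 = -16968 + 2218 = -14750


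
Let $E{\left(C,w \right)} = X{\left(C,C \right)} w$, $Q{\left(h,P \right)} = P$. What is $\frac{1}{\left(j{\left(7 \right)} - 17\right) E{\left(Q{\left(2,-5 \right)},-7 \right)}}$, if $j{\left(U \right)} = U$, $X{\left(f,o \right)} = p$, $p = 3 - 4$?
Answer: $- \frac{1}{70} \approx -0.014286$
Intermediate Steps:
$p = -1$
$X{\left(f,o \right)} = -1$
$E{\left(C,w \right)} = - w$
$\frac{1}{\left(j{\left(7 \right)} - 17\right) E{\left(Q{\left(2,-5 \right)},-7 \right)}} = \frac{1}{\left(7 - 17\right) \left(\left(-1\right) \left(-7\right)\right)} = \frac{1}{\left(-10\right) 7} = \frac{1}{-70} = - \frac{1}{70}$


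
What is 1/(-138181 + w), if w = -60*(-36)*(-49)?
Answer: -1/244021 ≈ -4.0980e-6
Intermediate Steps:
w = -105840 (w = 2160*(-49) = -105840)
1/(-138181 + w) = 1/(-138181 - 105840) = 1/(-244021) = -1/244021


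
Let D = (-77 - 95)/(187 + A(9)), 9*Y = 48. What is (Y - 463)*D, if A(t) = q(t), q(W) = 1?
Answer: 59039/141 ≈ 418.72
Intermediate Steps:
Y = 16/3 (Y = (1/9)*48 = 16/3 ≈ 5.3333)
A(t) = 1
D = -43/47 (D = (-77 - 95)/(187 + 1) = -172/188 = -172*1/188 = -43/47 ≈ -0.91489)
(Y - 463)*D = (16/3 - 463)*(-43/47) = -1373/3*(-43/47) = 59039/141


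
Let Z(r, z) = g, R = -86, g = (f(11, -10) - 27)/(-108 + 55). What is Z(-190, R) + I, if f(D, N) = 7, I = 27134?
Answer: 1438122/53 ≈ 27134.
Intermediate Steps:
g = 20/53 (g = (7 - 27)/(-108 + 55) = -20/(-53) = -20*(-1/53) = 20/53 ≈ 0.37736)
Z(r, z) = 20/53
Z(-190, R) + I = 20/53 + 27134 = 1438122/53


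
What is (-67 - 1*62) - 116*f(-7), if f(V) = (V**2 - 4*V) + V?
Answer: -8249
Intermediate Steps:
f(V) = V**2 - 3*V
(-67 - 1*62) - 116*f(-7) = (-67 - 1*62) - (-812)*(-3 - 7) = (-67 - 62) - (-812)*(-10) = -129 - 116*70 = -129 - 8120 = -8249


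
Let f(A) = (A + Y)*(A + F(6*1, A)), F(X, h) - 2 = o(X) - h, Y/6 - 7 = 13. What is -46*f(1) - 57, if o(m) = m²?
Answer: -211565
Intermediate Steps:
Y = 120 (Y = 42 + 6*13 = 42 + 78 = 120)
F(X, h) = 2 + X² - h (F(X, h) = 2 + (X² - h) = 2 + X² - h)
f(A) = 4560 + 38*A (f(A) = (A + 120)*(A + (2 + (6*1)² - A)) = (120 + A)*(A + (2 + 6² - A)) = (120 + A)*(A + (2 + 36 - A)) = (120 + A)*(A + (38 - A)) = (120 + A)*38 = 4560 + 38*A)
-46*f(1) - 57 = -46*(4560 + 38*1) - 57 = -46*(4560 + 38) - 57 = -46*4598 - 57 = -211508 - 57 = -211565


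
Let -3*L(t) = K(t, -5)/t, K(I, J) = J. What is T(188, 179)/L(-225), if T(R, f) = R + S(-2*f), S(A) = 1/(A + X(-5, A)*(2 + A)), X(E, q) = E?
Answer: -4010055/158 ≈ -25380.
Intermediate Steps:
S(A) = 1/(-10 - 4*A) (S(A) = 1/(A - 5*(2 + A)) = 1/(A + (-10 - 5*A)) = 1/(-10 - 4*A))
T(R, f) = R + 1/(2*(-5 + 4*f)) (T(R, f) = R + 1/(2*(-5 - (-4)*f)) = R + 1/(2*(-5 + 4*f)))
L(t) = 5/(3*t) (L(t) = -(-5)/(3*t) = 5/(3*t))
T(188, 179)/L(-225) = ((-1 + 2*188*(5 - 4*179))/(2*(5 - 4*179)))/(((5/3)/(-225))) = ((-1 + 2*188*(5 - 716))/(2*(5 - 716)))/(((5/3)*(-1/225))) = ((½)*(-1 + 2*188*(-711))/(-711))/(-1/135) = ((½)*(-1/711)*(-1 - 267336))*(-135) = ((½)*(-1/711)*(-267337))*(-135) = (267337/1422)*(-135) = -4010055/158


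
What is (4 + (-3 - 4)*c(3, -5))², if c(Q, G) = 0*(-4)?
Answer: 16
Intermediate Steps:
c(Q, G) = 0
(4 + (-3 - 4)*c(3, -5))² = (4 + (-3 - 4)*0)² = (4 - 7*0)² = (4 + 0)² = 4² = 16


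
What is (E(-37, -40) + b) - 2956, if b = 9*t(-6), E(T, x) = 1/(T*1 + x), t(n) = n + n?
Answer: -235929/77 ≈ -3064.0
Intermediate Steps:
t(n) = 2*n
E(T, x) = 1/(T + x)
b = -108 (b = 9*(2*(-6)) = 9*(-12) = -108)
(E(-37, -40) + b) - 2956 = (1/(-37 - 40) - 108) - 2956 = (1/(-77) - 108) - 2956 = (-1/77 - 108) - 2956 = -8317/77 - 2956 = -235929/77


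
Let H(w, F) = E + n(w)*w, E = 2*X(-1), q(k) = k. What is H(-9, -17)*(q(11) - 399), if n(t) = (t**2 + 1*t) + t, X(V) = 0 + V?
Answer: 220772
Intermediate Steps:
X(V) = V
n(t) = t**2 + 2*t (n(t) = (t**2 + t) + t = (t + t**2) + t = t**2 + 2*t)
E = -2 (E = 2*(-1) = -2)
H(w, F) = -2 + w**2*(2 + w) (H(w, F) = -2 + (w*(2 + w))*w = -2 + w**2*(2 + w))
H(-9, -17)*(q(11) - 399) = (-2 + (-9)**2*(2 - 9))*(11 - 399) = (-2 + 81*(-7))*(-388) = (-2 - 567)*(-388) = -569*(-388) = 220772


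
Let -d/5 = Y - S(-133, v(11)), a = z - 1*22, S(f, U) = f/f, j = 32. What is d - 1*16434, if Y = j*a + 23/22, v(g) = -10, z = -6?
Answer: -262993/22 ≈ -11954.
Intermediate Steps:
S(f, U) = 1
a = -28 (a = -6 - 1*22 = -6 - 22 = -28)
Y = -19689/22 (Y = 32*(-28) + 23/22 = -896 + 23*(1/22) = -896 + 23/22 = -19689/22 ≈ -894.95)
d = 98555/22 (d = -5*(-19689/22 - 1*1) = -5*(-19689/22 - 1) = -5*(-19711/22) = 98555/22 ≈ 4479.8)
d - 1*16434 = 98555/22 - 1*16434 = 98555/22 - 16434 = -262993/22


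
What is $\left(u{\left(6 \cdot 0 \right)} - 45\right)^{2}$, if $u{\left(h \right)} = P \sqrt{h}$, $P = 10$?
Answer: $2025$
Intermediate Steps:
$u{\left(h \right)} = 10 \sqrt{h}$
$\left(u{\left(6 \cdot 0 \right)} - 45\right)^{2} = \left(10 \sqrt{6 \cdot 0} - 45\right)^{2} = \left(10 \sqrt{0} - 45\right)^{2} = \left(10 \cdot 0 - 45\right)^{2} = \left(0 - 45\right)^{2} = \left(-45\right)^{2} = 2025$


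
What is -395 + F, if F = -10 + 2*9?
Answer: -387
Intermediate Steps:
F = 8 (F = -10 + 18 = 8)
-395 + F = -395 + 8 = -387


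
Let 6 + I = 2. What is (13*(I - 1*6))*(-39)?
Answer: 5070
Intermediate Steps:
I = -4 (I = -6 + 2 = -4)
(13*(I - 1*6))*(-39) = (13*(-4 - 1*6))*(-39) = (13*(-4 - 6))*(-39) = (13*(-10))*(-39) = -130*(-39) = 5070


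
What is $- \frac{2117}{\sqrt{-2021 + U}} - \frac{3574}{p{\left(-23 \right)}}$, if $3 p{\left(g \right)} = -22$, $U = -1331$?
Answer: $\frac{5361}{11} + \frac{2117 i \sqrt{838}}{1676} \approx 487.36 + 36.565 i$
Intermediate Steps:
$p{\left(g \right)} = - \frac{22}{3}$ ($p{\left(g \right)} = \frac{1}{3} \left(-22\right) = - \frac{22}{3}$)
$- \frac{2117}{\sqrt{-2021 + U}} - \frac{3574}{p{\left(-23 \right)}} = - \frac{2117}{\sqrt{-2021 - 1331}} - \frac{3574}{- \frac{22}{3}} = - \frac{2117}{\sqrt{-3352}} - - \frac{5361}{11} = - \frac{2117}{2 i \sqrt{838}} + \frac{5361}{11} = - 2117 \left(- \frac{i \sqrt{838}}{1676}\right) + \frac{5361}{11} = \frac{2117 i \sqrt{838}}{1676} + \frac{5361}{11} = \frac{5361}{11} + \frac{2117 i \sqrt{838}}{1676}$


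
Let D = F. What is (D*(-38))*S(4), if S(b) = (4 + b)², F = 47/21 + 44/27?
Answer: -1777792/189 ≈ -9406.3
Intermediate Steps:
F = 731/189 (F = 47*(1/21) + 44*(1/27) = 47/21 + 44/27 = 731/189 ≈ 3.8677)
D = 731/189 ≈ 3.8677
(D*(-38))*S(4) = ((731/189)*(-38))*(4 + 4)² = -27778/189*8² = -27778/189*64 = -1777792/189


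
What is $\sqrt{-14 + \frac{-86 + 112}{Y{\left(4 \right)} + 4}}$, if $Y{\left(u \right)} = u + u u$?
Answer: $\frac{i \sqrt{465}}{6} \approx 3.594 i$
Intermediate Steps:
$Y{\left(u \right)} = u + u^{2}$
$\sqrt{-14 + \frac{-86 + 112}{Y{\left(4 \right)} + 4}} = \sqrt{-14 + \frac{-86 + 112}{4 \left(1 + 4\right) + 4}} = \sqrt{-14 + \frac{26}{4 \cdot 5 + 4}} = \sqrt{-14 + \frac{26}{20 + 4}} = \sqrt{-14 + \frac{26}{24}} = \sqrt{-14 + 26 \cdot \frac{1}{24}} = \sqrt{-14 + \frac{13}{12}} = \sqrt{- \frac{155}{12}} = \frac{i \sqrt{465}}{6}$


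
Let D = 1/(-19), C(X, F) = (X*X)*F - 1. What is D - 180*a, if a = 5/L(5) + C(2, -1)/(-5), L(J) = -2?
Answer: 5129/19 ≈ 269.95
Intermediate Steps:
C(X, F) = -1 + F*X² (C(X, F) = X²*F - 1 = F*X² - 1 = -1 + F*X²)
D = -1/19 ≈ -0.052632
a = -3/2 (a = 5/(-2) + (-1 - 1*2²)/(-5) = 5*(-½) + (-1 - 1*4)*(-⅕) = -5/2 + (-1 - 4)*(-⅕) = -5/2 - 5*(-⅕) = -5/2 + 1 = -3/2 ≈ -1.5000)
D - 180*a = -1/19 - 180*(-3)/2 = -1/19 - 30*(-9) = -1/19 + 270 = 5129/19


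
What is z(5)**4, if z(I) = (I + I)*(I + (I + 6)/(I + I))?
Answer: 13845841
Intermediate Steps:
z(I) = 2*I*(I + (6 + I)/(2*I)) (z(I) = (2*I)*(I + (6 + I)/((2*I))) = (2*I)*(I + (6 + I)*(1/(2*I))) = (2*I)*(I + (6 + I)/(2*I)) = 2*I*(I + (6 + I)/(2*I)))
z(5)**4 = (6 + 5 + 2*5**2)**4 = (6 + 5 + 2*25)**4 = (6 + 5 + 50)**4 = 61**4 = 13845841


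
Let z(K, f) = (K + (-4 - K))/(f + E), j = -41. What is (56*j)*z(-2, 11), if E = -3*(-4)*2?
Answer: 1312/5 ≈ 262.40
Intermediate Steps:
E = 24 (E = 12*2 = 24)
z(K, f) = -4/(24 + f) (z(K, f) = (K + (-4 - K))/(f + 24) = -4/(24 + f))
(56*j)*z(-2, 11) = (56*(-41))*(-4/(24 + 11)) = -(-9184)/35 = -2296*(-4/35) = 1312/5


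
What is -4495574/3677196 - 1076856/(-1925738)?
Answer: -1174371776959/1770329017662 ≈ -0.66336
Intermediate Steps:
-4495574/3677196 - 1076856/(-1925738) = -4495574*1/3677196 - 1076856*(-1/1925738) = -2247787/1838598 + 538428/962869 = -1174371776959/1770329017662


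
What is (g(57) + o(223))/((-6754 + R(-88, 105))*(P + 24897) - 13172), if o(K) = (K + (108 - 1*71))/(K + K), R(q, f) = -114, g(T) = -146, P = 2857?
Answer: 8107/10627491153 ≈ 7.6283e-7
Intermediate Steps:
o(K) = (37 + K)/(2*K) (o(K) = (K + (108 - 71))/((2*K)) = (K + 37)*(1/(2*K)) = (37 + K)*(1/(2*K)) = (37 + K)/(2*K))
(g(57) + o(223))/((-6754 + R(-88, 105))*(P + 24897) - 13172) = (-146 + (1/2)*(37 + 223)/223)/((-6754 - 114)*(2857 + 24897) - 13172) = (-146 + (1/2)*(1/223)*260)/(-6868*27754 - 13172) = (-146 + 130/223)/(-190614472 - 13172) = -32428/223/(-190627644) = -32428/223*(-1/190627644) = 8107/10627491153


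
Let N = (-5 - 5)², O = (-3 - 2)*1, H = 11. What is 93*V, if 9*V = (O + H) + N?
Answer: 3286/3 ≈ 1095.3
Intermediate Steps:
O = -5 (O = -5*1 = -5)
N = 100 (N = (-10)² = 100)
V = 106/9 (V = ((-5 + 11) + 100)/9 = (6 + 100)/9 = (⅑)*106 = 106/9 ≈ 11.778)
93*V = 93*(106/9) = 3286/3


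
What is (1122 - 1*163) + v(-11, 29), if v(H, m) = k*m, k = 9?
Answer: 1220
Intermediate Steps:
v(H, m) = 9*m
(1122 - 1*163) + v(-11, 29) = (1122 - 1*163) + 9*29 = (1122 - 163) + 261 = 959 + 261 = 1220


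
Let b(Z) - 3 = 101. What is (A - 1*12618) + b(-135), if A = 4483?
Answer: -8031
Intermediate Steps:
b(Z) = 104 (b(Z) = 3 + 101 = 104)
(A - 1*12618) + b(-135) = (4483 - 1*12618) + 104 = (4483 - 12618) + 104 = -8135 + 104 = -8031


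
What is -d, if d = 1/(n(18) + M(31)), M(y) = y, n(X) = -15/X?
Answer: -6/181 ≈ -0.033149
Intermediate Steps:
d = 6/181 (d = 1/(-15/18 + 31) = 1/(-15*1/18 + 31) = 1/(-⅚ + 31) = 1/(181/6) = 6/181 ≈ 0.033149)
-d = -1*6/181 = -6/181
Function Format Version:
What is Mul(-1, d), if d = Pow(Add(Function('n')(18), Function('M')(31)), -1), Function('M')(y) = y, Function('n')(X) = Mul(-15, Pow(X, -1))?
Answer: Rational(-6, 181) ≈ -0.033149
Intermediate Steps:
d = Rational(6, 181) (d = Pow(Add(Mul(-15, Pow(18, -1)), 31), -1) = Pow(Add(Mul(-15, Rational(1, 18)), 31), -1) = Pow(Add(Rational(-5, 6), 31), -1) = Pow(Rational(181, 6), -1) = Rational(6, 181) ≈ 0.033149)
Mul(-1, d) = Mul(-1, Rational(6, 181)) = Rational(-6, 181)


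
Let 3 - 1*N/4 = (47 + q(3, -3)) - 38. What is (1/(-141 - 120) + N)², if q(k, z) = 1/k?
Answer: 43731769/68121 ≈ 641.97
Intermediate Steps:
N = -76/3 (N = 12 - 4*((47 + 1/3) - 38) = 12 - 4*((47 + ⅓) - 38) = 12 - 4*(142/3 - 38) = 12 - 4*28/3 = 12 - 112/3 = -76/3 ≈ -25.333)
(1/(-141 - 120) + N)² = (1/(-141 - 120) - 76/3)² = (1/(-261) - 76/3)² = (-1/261 - 76/3)² = (-6613/261)² = 43731769/68121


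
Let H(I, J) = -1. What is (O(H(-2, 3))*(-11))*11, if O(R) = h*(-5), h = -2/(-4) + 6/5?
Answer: 2057/2 ≈ 1028.5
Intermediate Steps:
h = 17/10 (h = -2*(-¼) + 6*(⅕) = ½ + 6/5 = 17/10 ≈ 1.7000)
O(R) = -17/2 (O(R) = (17/10)*(-5) = -17/2)
(O(H(-2, 3))*(-11))*11 = -17/2*(-11)*11 = (187/2)*11 = 2057/2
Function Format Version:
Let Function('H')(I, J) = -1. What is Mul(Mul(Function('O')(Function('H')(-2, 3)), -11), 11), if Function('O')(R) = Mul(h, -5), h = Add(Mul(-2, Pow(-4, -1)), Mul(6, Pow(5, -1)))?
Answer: Rational(2057, 2) ≈ 1028.5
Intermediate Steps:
h = Rational(17, 10) (h = Add(Mul(-2, Rational(-1, 4)), Mul(6, Rational(1, 5))) = Add(Rational(1, 2), Rational(6, 5)) = Rational(17, 10) ≈ 1.7000)
Function('O')(R) = Rational(-17, 2) (Function('O')(R) = Mul(Rational(17, 10), -5) = Rational(-17, 2))
Mul(Mul(Function('O')(Function('H')(-2, 3)), -11), 11) = Mul(Mul(Rational(-17, 2), -11), 11) = Mul(Rational(187, 2), 11) = Rational(2057, 2)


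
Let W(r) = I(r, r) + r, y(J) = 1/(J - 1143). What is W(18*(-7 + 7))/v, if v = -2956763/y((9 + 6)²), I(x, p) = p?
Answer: 0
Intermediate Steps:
y(J) = 1/(-1143 + J)
v = 2714308434 (v = -(-3379580109 + 2956763*(9 + 6)²) = -2956763/(1/(-1143 + 15²)) = -2956763/(1/(-1143 + 225)) = -2956763/(1/(-918)) = -2956763/(-1/918) = -2956763*(-918) = 2714308434)
W(r) = 2*r (W(r) = r + r = 2*r)
W(18*(-7 + 7))/v = (2*(18*(-7 + 7)))/2714308434 = (2*(18*0))*(1/2714308434) = (2*0)*(1/2714308434) = 0*(1/2714308434) = 0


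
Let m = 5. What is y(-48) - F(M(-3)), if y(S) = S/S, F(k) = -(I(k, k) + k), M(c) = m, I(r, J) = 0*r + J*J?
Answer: 31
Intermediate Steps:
I(r, J) = J**2 (I(r, J) = 0 + J**2 = J**2)
M(c) = 5
F(k) = -k - k**2 (F(k) = -(k**2 + k) = -(k + k**2) = -k - k**2)
y(S) = 1
y(-48) - F(M(-3)) = 1 - 5*(-1 - 1*5) = 1 - 5*(-1 - 5) = 1 - 5*(-6) = 1 - 1*(-30) = 1 + 30 = 31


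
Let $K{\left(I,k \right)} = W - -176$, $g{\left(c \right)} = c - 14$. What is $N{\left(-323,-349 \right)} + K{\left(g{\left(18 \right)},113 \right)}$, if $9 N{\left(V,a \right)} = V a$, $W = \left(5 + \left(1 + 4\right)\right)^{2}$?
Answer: $\frac{115211}{9} \approx 12801.0$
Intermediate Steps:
$W = 100$ ($W = \left(5 + 5\right)^{2} = 10^{2} = 100$)
$g{\left(c \right)} = -14 + c$ ($g{\left(c \right)} = c - 14 = -14 + c$)
$N{\left(V,a \right)} = \frac{V a}{9}$
$K{\left(I,k \right)} = 276$ ($K{\left(I,k \right)} = 100 - -176 = 100 + 176 = 276$)
$N{\left(-323,-349 \right)} + K{\left(g{\left(18 \right)},113 \right)} = \frac{1}{9} \left(-323\right) \left(-349\right) + 276 = \frac{112727}{9} + 276 = \frac{115211}{9}$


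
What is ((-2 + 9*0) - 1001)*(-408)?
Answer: 409224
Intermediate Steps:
((-2 + 9*0) - 1001)*(-408) = ((-2 + 0) - 1001)*(-408) = (-2 - 1001)*(-408) = -1003*(-408) = 409224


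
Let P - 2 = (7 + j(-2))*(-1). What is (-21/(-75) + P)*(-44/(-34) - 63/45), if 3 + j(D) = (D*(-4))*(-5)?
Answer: -8613/2125 ≈ -4.0532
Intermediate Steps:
j(D) = -3 + 20*D (j(D) = -3 + (D*(-4))*(-5) = -3 - 4*D*(-5) = -3 + 20*D)
P = 38 (P = 2 + (7 + (-3 + 20*(-2)))*(-1) = 2 + (7 + (-3 - 40))*(-1) = 2 + (7 - 43)*(-1) = 2 - 36*(-1) = 2 + 36 = 38)
(-21/(-75) + P)*(-44/(-34) - 63/45) = (-21/(-75) + 38)*(-44/(-34) - 63/45) = (-21*(-1/75) + 38)*(-44*(-1/34) - 63*1/45) = (7/25 + 38)*(22/17 - 7/5) = (957/25)*(-9/85) = -8613/2125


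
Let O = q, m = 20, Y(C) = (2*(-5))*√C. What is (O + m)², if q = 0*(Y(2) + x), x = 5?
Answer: 400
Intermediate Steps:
Y(C) = -10*√C
q = 0 (q = 0*(-10*√2 + 5) = 0*(5 - 10*√2) = 0)
O = 0
(O + m)² = (0 + 20)² = 20² = 400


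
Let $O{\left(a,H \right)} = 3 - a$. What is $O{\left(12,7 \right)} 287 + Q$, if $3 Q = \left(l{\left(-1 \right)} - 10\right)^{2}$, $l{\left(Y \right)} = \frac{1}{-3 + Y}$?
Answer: $- \frac{122303}{48} \approx -2548.0$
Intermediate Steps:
$Q = \frac{1681}{48}$ ($Q = \frac{\left(\frac{1}{-3 - 1} - 10\right)^{2}}{3} = \frac{\left(\frac{1}{-4} - 10\right)^{2}}{3} = \frac{\left(- \frac{1}{4} - 10\right)^{2}}{3} = \frac{\left(- \frac{41}{4}\right)^{2}}{3} = \frac{1}{3} \cdot \frac{1681}{16} = \frac{1681}{48} \approx 35.021$)
$O{\left(12,7 \right)} 287 + Q = \left(3 - 12\right) 287 + \frac{1681}{48} = \left(-9\right) 287 + \frac{1681}{48} = -2583 + \frac{1681}{48} = - \frac{122303}{48}$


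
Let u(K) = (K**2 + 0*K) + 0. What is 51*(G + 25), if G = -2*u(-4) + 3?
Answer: -204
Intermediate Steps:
u(K) = K**2 (u(K) = (K**2 + 0) + 0 = K**2 + 0 = K**2)
G = -29 (G = -2*(-4)**2 + 3 = -2*16 + 3 = -32 + 3 = -29)
51*(G + 25) = 51*(-29 + 25) = 51*(-4) = -204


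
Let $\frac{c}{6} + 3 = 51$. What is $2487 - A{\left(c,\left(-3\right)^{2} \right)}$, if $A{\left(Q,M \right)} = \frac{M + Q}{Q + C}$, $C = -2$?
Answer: $\frac{64635}{26} \approx 2486.0$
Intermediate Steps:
$c = 288$ ($c = -18 + 6 \cdot 51 = -18 + 306 = 288$)
$A{\left(Q,M \right)} = \frac{M + Q}{-2 + Q}$ ($A{\left(Q,M \right)} = \frac{M + Q}{Q - 2} = \frac{M + Q}{-2 + Q}$)
$2487 - A{\left(c,\left(-3\right)^{2} \right)} = 2487 - \frac{\left(-3\right)^{2} + 288}{-2 + 288} = 2487 - \frac{9 + 288}{286} = 2487 - \frac{1}{286} \cdot 297 = 2487 - \frac{27}{26} = \frac{64635}{26}$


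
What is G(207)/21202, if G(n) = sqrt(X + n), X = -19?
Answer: sqrt(47)/10601 ≈ 0.00064670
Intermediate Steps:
G(n) = sqrt(-19 + n)
G(207)/21202 = sqrt(-19 + 207)/21202 = sqrt(188)*(1/21202) = (2*sqrt(47))*(1/21202) = sqrt(47)/10601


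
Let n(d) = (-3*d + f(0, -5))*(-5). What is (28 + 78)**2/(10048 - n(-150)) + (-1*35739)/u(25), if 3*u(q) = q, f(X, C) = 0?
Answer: -659136883/153725 ≈ -4287.8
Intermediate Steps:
u(q) = q/3
n(d) = 15*d (n(d) = (-3*d + 0)*(-5) = -3*d*(-5) = 15*d)
(28 + 78)**2/(10048 - n(-150)) + (-1*35739)/u(25) = (28 + 78)**2/(10048 - 15*(-150)) + (-1*35739)/(((1/3)*25)) = 106**2/(10048 - 1*(-2250)) - 35739/25/3 = 11236/(10048 + 2250) - 35739*3/25 = 11236/12298 - 107217/25 = 11236*(1/12298) - 107217/25 = 5618/6149 - 107217/25 = -659136883/153725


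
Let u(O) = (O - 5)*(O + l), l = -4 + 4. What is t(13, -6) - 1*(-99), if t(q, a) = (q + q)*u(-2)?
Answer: 463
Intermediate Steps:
l = 0
u(O) = O*(-5 + O) (u(O) = (O - 5)*(O + 0) = (-5 + O)*O = O*(-5 + O))
t(q, a) = 28*q (t(q, a) = (q + q)*(-2*(-5 - 2)) = (2*q)*(-2*(-7)) = (2*q)*14 = 28*q)
t(13, -6) - 1*(-99) = 28*13 - 1*(-99) = 364 + 99 = 463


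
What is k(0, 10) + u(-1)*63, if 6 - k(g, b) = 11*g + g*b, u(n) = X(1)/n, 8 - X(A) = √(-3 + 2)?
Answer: -498 + 63*I ≈ -498.0 + 63.0*I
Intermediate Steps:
X(A) = 8 - I (X(A) = 8 - √(-3 + 2) = 8 - √(-1) = 8 - I)
u(n) = (8 - I)/n
k(g, b) = 6 - 11*g - b*g (k(g, b) = 6 - (11*g + g*b) = 6 - (11*g + b*g) = 6 + (-11*g - b*g) = 6 - 11*g - b*g)
k(0, 10) + u(-1)*63 = (6 - 11*0 - 1*10*0) + ((8 - I)/(-1))*63 = (6 + 0 + 0) - (8 - I)*63 = 6 + (-8 + I)*63 = 6 + (-504 + 63*I) = -498 + 63*I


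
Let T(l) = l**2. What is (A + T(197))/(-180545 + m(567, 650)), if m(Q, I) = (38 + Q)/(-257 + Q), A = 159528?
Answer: -12296894/11193669 ≈ -1.0986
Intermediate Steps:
m(Q, I) = (38 + Q)/(-257 + Q)
(A + T(197))/(-180545 + m(567, 650)) = (159528 + 197**2)/(-180545 + (38 + 567)/(-257 + 567)) = (159528 + 38809)/(-180545 + 605/310) = 198337/(-180545 + (1/310)*605) = 198337/(-180545 + 121/62) = 198337/(-11193669/62) = 198337*(-62/11193669) = -12296894/11193669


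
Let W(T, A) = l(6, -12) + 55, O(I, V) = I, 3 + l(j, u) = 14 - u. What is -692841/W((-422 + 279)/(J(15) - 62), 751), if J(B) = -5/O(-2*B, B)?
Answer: -230947/26 ≈ -8882.6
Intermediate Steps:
l(j, u) = 11 - u (l(j, u) = -3 + (14 - u) = 11 - u)
J(B) = 5/(2*B) (J(B) = -5*(-1/(2*B)) = -(-5)/(2*B) = 5/(2*B))
W(T, A) = 78 (W(T, A) = (11 - 1*(-12)) + 55 = (11 + 12) + 55 = 23 + 55 = 78)
-692841/W((-422 + 279)/(J(15) - 62), 751) = -692841/78 = -692841*1/78 = -230947/26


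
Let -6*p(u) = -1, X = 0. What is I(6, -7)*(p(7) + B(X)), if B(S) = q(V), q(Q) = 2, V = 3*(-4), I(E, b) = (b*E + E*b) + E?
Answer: -169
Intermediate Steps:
I(E, b) = E + 2*E*b (I(E, b) = (E*b + E*b) + E = 2*E*b + E = E + 2*E*b)
V = -12
p(u) = 1/6 (p(u) = -1/6*(-1) = 1/6)
B(S) = 2
I(6, -7)*(p(7) + B(X)) = (6*(1 + 2*(-7)))*(1/6 + 2) = (6*(1 - 14))*(13/6) = (6*(-13))*(13/6) = -78*13/6 = -169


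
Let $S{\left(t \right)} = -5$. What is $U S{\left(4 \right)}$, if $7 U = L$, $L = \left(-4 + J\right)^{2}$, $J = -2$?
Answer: $- \frac{180}{7} \approx -25.714$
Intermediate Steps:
$L = 36$ ($L = \left(-4 - 2\right)^{2} = \left(-6\right)^{2} = 36$)
$U = \frac{36}{7}$ ($U = \frac{1}{7} \cdot 36 = \frac{36}{7} \approx 5.1429$)
$U S{\left(4 \right)} = \frac{36}{7} \left(-5\right) = - \frac{180}{7}$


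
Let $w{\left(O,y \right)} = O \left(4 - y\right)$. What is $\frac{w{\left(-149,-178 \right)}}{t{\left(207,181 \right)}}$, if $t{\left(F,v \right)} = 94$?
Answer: $- \frac{13559}{47} \approx -288.49$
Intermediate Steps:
$\frac{w{\left(-149,-178 \right)}}{t{\left(207,181 \right)}} = \frac{\left(-149\right) \left(4 - -178\right)}{94} = - 149 \left(4 + 178\right) \frac{1}{94} = \left(-149\right) 182 \cdot \frac{1}{94} = \left(-27118\right) \frac{1}{94} = - \frac{13559}{47}$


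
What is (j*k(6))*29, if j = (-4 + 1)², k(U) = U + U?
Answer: 3132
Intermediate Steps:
k(U) = 2*U
j = 9 (j = (-3)² = 9)
(j*k(6))*29 = (9*(2*6))*29 = (9*12)*29 = 108*29 = 3132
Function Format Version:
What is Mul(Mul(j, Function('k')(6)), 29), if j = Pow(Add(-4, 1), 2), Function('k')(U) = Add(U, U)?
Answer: 3132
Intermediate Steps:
Function('k')(U) = Mul(2, U)
j = 9 (j = Pow(-3, 2) = 9)
Mul(Mul(j, Function('k')(6)), 29) = Mul(Mul(9, Mul(2, 6)), 29) = Mul(Mul(9, 12), 29) = Mul(108, 29) = 3132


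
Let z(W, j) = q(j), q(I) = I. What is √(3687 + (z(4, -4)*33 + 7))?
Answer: √3562 ≈ 59.682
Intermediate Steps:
z(W, j) = j
√(3687 + (z(4, -4)*33 + 7)) = √(3687 + (-4*33 + 7)) = √(3687 + (-132 + 7)) = √(3687 - 125) = √3562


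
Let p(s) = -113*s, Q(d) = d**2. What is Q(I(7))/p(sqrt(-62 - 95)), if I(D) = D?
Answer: 49*I*sqrt(157)/17741 ≈ 0.034607*I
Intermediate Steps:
Q(I(7))/p(sqrt(-62 - 95)) = 7**2/((-113*sqrt(-62 - 95))) = 49/((-113*I*sqrt(157))) = 49*(I*sqrt(157)/17741) = 49*I*sqrt(157)/17741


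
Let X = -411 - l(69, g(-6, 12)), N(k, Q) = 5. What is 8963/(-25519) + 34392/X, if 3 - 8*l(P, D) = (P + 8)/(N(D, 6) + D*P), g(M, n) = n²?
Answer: -35045468301823/417436663163 ≈ -83.954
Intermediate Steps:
l(P, D) = 3/8 - (8 + P)/(8*(5 + D*P)) (l(P, D) = 3/8 - (P + 8)/(8*(5 + D*P)) = 3/8 - (8 + P)/(8*(5 + D*P)))
X = -16357877/39764 (X = -411 - (7 - 1*69 + 3*12²*69)/(8*(5 + 12²*69)) = -411 - (7 - 69 + 3*144*69)/(8*(5 + 144*69)) = -411 - (7 - 69 + 29808)/(8*(5 + 9936)) = -411 - 29746/(8*9941) = -411 - 1*14873/39764 = -411 - 14873/39764 = -16357877/39764 ≈ -411.37)
8963/(-25519) + 34392/X = 8963/(-25519) + 34392/(-16357877/39764) = 8963*(-1/25519) + 34392*(-39764/16357877) = -8963/25519 - 1367563488/16357877 = -35045468301823/417436663163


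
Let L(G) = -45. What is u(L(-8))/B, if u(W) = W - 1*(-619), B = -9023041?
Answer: -574/9023041 ≈ -6.3615e-5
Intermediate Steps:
u(W) = 619 + W (u(W) = W + 619 = 619 + W)
u(L(-8))/B = (619 - 45)/(-9023041) = 574*(-1/9023041) = -574/9023041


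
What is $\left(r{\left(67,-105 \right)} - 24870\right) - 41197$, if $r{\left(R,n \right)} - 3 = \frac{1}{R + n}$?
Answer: $- \frac{2510433}{38} \approx -66064.0$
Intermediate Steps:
$r{\left(R,n \right)} = 3 + \frac{1}{R + n}$
$\left(r{\left(67,-105 \right)} - 24870\right) - 41197 = \left(\frac{1 + 3 \cdot 67 + 3 \left(-105\right)}{67 - 105} - 24870\right) - 41197 = \left(\frac{1 + 201 - 315}{-38} - 24870\right) - 41197 = \left(\left(- \frac{1}{38}\right) \left(-113\right) - 24870\right) - 41197 = \left(\frac{113}{38} - 24870\right) - 41197 = - \frac{944947}{38} - 41197 = - \frac{2510433}{38}$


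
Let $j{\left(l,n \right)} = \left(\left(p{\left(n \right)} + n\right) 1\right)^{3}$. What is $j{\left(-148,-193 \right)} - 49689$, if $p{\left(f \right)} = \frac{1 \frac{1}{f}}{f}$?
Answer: $- \frac{374116628623113921177}{51682540549249} \approx -7.2387 \cdot 10^{6}$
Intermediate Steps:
$p{\left(f \right)} = \frac{1}{f^{2}}$ ($p{\left(f \right)} = \frac{1}{f f} = \frac{1}{f^{2}}$)
$j{\left(l,n \right)} = \left(n + \frac{1}{n^{2}}\right)^{3}$ ($j{\left(l,n \right)} = \left(\left(\frac{1}{n^{2}} + n\right) 1\right)^{3} = \left(\left(n + \frac{1}{n^{2}}\right) 1\right)^{3} = \left(n + \frac{1}{n^{2}}\right)^{3}$)
$j{\left(-148,-193 \right)} - 49689 = \frac{\left(1 + \left(-193\right)^{3}\right)^{3}}{51682540549249} - 49689 = \frac{\left(1 - 7189057\right)^{3}}{51682540549249} - 49689 = \frac{\left(-7189056\right)^{3}}{51682540549249} - 49689 = \frac{1}{51682540549249} \left(-371548574865762287616\right) - 49689 = - \frac{371548574865762287616}{51682540549249} - 49689 = - \frac{374116628623113921177}{51682540549249}$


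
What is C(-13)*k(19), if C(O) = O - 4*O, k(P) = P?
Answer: 741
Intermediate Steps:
C(O) = -3*O
C(-13)*k(19) = -3*(-13)*19 = 39*19 = 741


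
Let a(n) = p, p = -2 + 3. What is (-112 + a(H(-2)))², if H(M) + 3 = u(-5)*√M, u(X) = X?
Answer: 12321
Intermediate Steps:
p = 1
H(M) = -3 - 5*√M
a(n) = 1
(-112 + a(H(-2)))² = (-112 + 1)² = (-111)² = 12321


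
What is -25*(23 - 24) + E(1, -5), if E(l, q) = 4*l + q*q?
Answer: 54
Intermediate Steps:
E(l, q) = q² + 4*l (E(l, q) = 4*l + q² = q² + 4*l)
-25*(23 - 24) + E(1, -5) = -25*(23 - 24) + ((-5)² + 4*1) = -25*(-1) + (25 + 4) = 25 + 29 = 54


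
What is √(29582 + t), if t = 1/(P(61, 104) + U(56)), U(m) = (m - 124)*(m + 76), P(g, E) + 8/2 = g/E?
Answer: √25798244139182406/933859 ≈ 171.99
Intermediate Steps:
P(g, E) = -4 + g/E
U(m) = (-124 + m)*(76 + m)
t = -104/933859 (t = 1/((-4 + 61/104) + (-9424 + 56² - 48*56)) = 1/((-4 + 61*(1/104)) + (-9424 + 3136 - 2688)) = 1/((-4 + 61/104) - 8976) = 1/(-355/104 - 8976) = 1/(-933859/104) = -104/933859 ≈ -0.00011137)
√(29582 + t) = √(29582 - 104/933859) = √(27625416834/933859) = √25798244139182406/933859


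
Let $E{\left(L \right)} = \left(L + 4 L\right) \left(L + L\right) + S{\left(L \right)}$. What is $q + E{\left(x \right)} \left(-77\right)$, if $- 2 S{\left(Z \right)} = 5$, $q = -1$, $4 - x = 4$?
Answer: $\frac{383}{2} \approx 191.5$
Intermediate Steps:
$x = 0$ ($x = 4 - 4 = 0$)
$S{\left(Z \right)} = - \frac{5}{2}$ ($S{\left(Z \right)} = \left(- \frac{1}{2}\right) 5 = - \frac{5}{2}$)
$E{\left(L \right)} = - \frac{5}{2} + 10 L^{2}$ ($E{\left(L \right)} = \left(L + 4 L\right) \left(L + L\right) - \frac{5}{2} = 5 L 2 L - \frac{5}{2} = 10 L^{2} - \frac{5}{2} = - \frac{5}{2} + 10 L^{2}$)
$q + E{\left(x \right)} \left(-77\right) = -1 + \left(- \frac{5}{2} + 10 \cdot 0^{2}\right) \left(-77\right) = -1 + \left(- \frac{5}{2} + 10 \cdot 0\right) \left(-77\right) = -1 + \left(- \frac{5}{2} + 0\right) \left(-77\right) = -1 - - \frac{385}{2} = -1 + \frac{385}{2} = \frac{383}{2}$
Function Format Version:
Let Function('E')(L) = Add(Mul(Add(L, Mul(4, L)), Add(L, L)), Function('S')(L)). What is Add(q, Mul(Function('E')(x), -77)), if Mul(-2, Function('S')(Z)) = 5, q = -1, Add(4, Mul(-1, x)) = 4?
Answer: Rational(383, 2) ≈ 191.50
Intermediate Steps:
x = 0 (x = Add(4, Mul(-1, 4)) = Add(4, -4) = 0)
Function('S')(Z) = Rational(-5, 2) (Function('S')(Z) = Mul(Rational(-1, 2), 5) = Rational(-5, 2))
Function('E')(L) = Add(Rational(-5, 2), Mul(10, Pow(L, 2))) (Function('E')(L) = Add(Mul(Add(L, Mul(4, L)), Add(L, L)), Rational(-5, 2)) = Add(Mul(Mul(5, L), Mul(2, L)), Rational(-5, 2)) = Add(Mul(10, Pow(L, 2)), Rational(-5, 2)) = Add(Rational(-5, 2), Mul(10, Pow(L, 2))))
Add(q, Mul(Function('E')(x), -77)) = Add(-1, Mul(Add(Rational(-5, 2), Mul(10, Pow(0, 2))), -77)) = Add(-1, Mul(Add(Rational(-5, 2), Mul(10, 0)), -77)) = Add(-1, Mul(Add(Rational(-5, 2), 0), -77)) = Add(-1, Mul(Rational(-5, 2), -77)) = Add(-1, Rational(385, 2)) = Rational(383, 2)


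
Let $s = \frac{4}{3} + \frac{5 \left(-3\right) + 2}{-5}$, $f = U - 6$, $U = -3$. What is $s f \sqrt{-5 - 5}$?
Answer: $- \frac{177 i \sqrt{10}}{5} \approx - 111.94 i$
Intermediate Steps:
$f = -9$ ($f = -3 - 6 = -9$)
$s = \frac{59}{15}$ ($s = 4 \cdot \frac{1}{3} + \left(-15 + 2\right) \left(- \frac{1}{5}\right) = \frac{4}{3} - - \frac{13}{5} = \frac{4}{3} + \frac{13}{5} = \frac{59}{15} \approx 3.9333$)
$s f \sqrt{-5 - 5} = \frac{59}{15} \left(-9\right) \sqrt{-5 - 5} = - \frac{177 \sqrt{-10}}{5} = - \frac{177 i \sqrt{10}}{5}$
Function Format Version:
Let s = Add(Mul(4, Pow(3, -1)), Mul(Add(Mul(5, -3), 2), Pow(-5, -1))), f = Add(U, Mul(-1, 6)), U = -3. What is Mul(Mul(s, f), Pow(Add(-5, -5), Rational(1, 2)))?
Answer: Mul(Rational(-177, 5), I, Pow(10, Rational(1, 2))) ≈ Mul(-111.94, I)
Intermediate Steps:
f = -9 (f = Add(-3, Mul(-1, 6)) = Add(-3, -6) = -9)
s = Rational(59, 15) (s = Add(Mul(4, Rational(1, 3)), Mul(Add(-15, 2), Rational(-1, 5))) = Add(Rational(4, 3), Mul(-13, Rational(-1, 5))) = Add(Rational(4, 3), Rational(13, 5)) = Rational(59, 15) ≈ 3.9333)
Mul(Mul(s, f), Pow(Add(-5, -5), Rational(1, 2))) = Mul(Mul(Rational(59, 15), -9), Pow(Add(-5, -5), Rational(1, 2))) = Mul(Rational(-177, 5), Pow(-10, Rational(1, 2))) = Mul(Rational(-177, 5), Mul(I, Pow(10, Rational(1, 2)))) = Mul(Rational(-177, 5), I, Pow(10, Rational(1, 2)))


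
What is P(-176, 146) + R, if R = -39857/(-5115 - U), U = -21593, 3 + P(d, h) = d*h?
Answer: -423507979/16478 ≈ -25701.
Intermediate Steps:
P(d, h) = -3 + d*h
R = -39857/16478 (R = -39857/(-5115 - 1*(-21593)) = -39857/(-5115 + 21593) = -39857/16478 ≈ -2.4188)
P(-176, 146) + R = (-3 - 176*146) - 39857/16478 = (-3 - 25696) - 39857/16478 = -25699 - 39857/16478 = -423507979/16478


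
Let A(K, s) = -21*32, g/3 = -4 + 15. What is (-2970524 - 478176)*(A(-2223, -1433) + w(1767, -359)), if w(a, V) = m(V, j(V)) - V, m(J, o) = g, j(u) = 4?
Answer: 965636000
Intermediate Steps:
g = 33 (g = 3*(-4 + 15) = 3*11 = 33)
m(J, o) = 33
w(a, V) = 33 - V
A(K, s) = -672
(-2970524 - 478176)*(A(-2223, -1433) + w(1767, -359)) = (-2970524 - 478176)*(-672 + (33 - 1*(-359))) = -3448700*(-672 + (33 + 359)) = -3448700*(-672 + 392) = -3448700*(-280) = 965636000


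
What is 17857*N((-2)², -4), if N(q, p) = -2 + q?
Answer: 35714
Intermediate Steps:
17857*N((-2)², -4) = 17857*(-2 + (-2)²) = 17857*(-2 + 4) = 17857*2 = 35714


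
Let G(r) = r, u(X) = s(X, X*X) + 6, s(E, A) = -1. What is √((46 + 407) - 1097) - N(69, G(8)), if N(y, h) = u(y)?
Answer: -5 + 2*I*√161 ≈ -5.0 + 25.377*I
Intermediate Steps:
u(X) = 5 (u(X) = -1 + 6 = 5)
N(y, h) = 5
√((46 + 407) - 1097) - N(69, G(8)) = √((46 + 407) - 1097) - 1*5 = √(453 - 1097) - 5 = √(-644) - 5 = 2*I*√161 - 5 = -5 + 2*I*√161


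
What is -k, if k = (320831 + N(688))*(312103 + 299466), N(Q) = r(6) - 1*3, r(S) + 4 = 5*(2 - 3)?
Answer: -196202955011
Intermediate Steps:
r(S) = -9 (r(S) = -4 + 5*(2 - 3) = -4 + 5*(-1) = -4 - 5 = -9)
N(Q) = -12 (N(Q) = -9 - 1*3 = -9 - 3 = -12)
k = 196202955011 (k = (320831 - 12)*(312103 + 299466) = 320819*611569 = 196202955011)
-k = -1*196202955011 = -196202955011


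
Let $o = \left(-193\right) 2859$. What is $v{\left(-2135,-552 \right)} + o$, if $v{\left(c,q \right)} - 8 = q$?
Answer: $-552331$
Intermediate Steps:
$o = -551787$
$v{\left(c,q \right)} = 8 + q$
$v{\left(-2135,-552 \right)} + o = \left(8 - 552\right) - 551787 = -544 - 551787 = -552331$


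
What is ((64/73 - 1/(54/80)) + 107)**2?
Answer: 43976187025/3884841 ≈ 11320.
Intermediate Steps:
((64/73 - 1/(54/80)) + 107)**2 = ((64*(1/73) - 1/(54*(1/80))) + 107)**2 = ((64/73 - 1/27/40) + 107)**2 = ((64/73 - 1*40/27) + 107)**2 = ((64/73 - 40/27) + 107)**2 = (-1192/1971 + 107)**2 = (209705/1971)**2 = 43976187025/3884841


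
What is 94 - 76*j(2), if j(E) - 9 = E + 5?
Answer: -1122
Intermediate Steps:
j(E) = 14 + E (j(E) = 9 + (E + 5) = 9 + (5 + E) = 14 + E)
94 - 76*j(2) = 94 - 76*(14 + 2) = 94 - 76*16 = 94 - 1216 = -1122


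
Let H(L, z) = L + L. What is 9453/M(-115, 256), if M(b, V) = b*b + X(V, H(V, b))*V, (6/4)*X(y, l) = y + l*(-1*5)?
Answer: -9453/379991 ≈ -0.024877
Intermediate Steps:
H(L, z) = 2*L
X(y, l) = -10*l/3 + 2*y/3 (X(y, l) = 2*(y + l*(-1*5))/3 = 2*(y + l*(-5))/3 = 2*(y - 5*l)/3 = -10*l/3 + 2*y/3)
M(b, V) = b² - 6*V² (M(b, V) = b*b + (-20*V/3 + 2*V/3)*V = b² + (-20*V/3 + 2*V/3)*V = b² + (-6*V)*V = b² - 6*V²)
9453/M(-115, 256) = 9453/((-115)² - 6*256²) = 9453/(13225 - 6*65536) = 9453/(13225 - 393216) = 9453/(-379991) = 9453*(-1/379991) = -9453/379991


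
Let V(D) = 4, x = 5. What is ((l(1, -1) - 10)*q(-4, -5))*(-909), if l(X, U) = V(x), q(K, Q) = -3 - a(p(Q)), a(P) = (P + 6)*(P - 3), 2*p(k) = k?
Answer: 177255/2 ≈ 88628.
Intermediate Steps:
p(k) = k/2
a(P) = (-3 + P)*(6 + P) (a(P) = (6 + P)*(-3 + P) = (-3 + P)*(6 + P))
q(K, Q) = 15 - 3*Q/2 - Q²/4 (q(K, Q) = -3 - (-18 + (Q/2)² + 3*(Q/2)) = -3 - (-18 + Q²/4 + 3*Q/2) = -3 + (18 - 3*Q/2 - Q²/4) = 15 - 3*Q/2 - Q²/4)
l(X, U) = 4
((l(1, -1) - 10)*q(-4, -5))*(-909) = ((4 - 10)*(15 - 3/2*(-5) - ¼*(-5)²))*(-909) = -6*(15 + 15/2 - ¼*25)*(-909) = -6*(15 + 15/2 - 25/4)*(-909) = -6*65/4*(-909) = -195/2*(-909) = 177255/2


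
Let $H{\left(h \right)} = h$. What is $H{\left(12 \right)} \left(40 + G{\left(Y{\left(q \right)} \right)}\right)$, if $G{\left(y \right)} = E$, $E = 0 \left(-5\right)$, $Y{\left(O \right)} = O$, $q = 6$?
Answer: $480$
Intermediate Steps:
$E = 0$
$G{\left(y \right)} = 0$
$H{\left(12 \right)} \left(40 + G{\left(Y{\left(q \right)} \right)}\right) = 12 \left(40 + 0\right) = 12 \cdot 40 = 480$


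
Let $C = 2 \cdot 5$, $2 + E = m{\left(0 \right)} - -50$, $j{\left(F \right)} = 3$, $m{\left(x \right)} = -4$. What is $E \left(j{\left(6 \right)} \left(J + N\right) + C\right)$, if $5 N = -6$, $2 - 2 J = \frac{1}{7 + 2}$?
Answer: $\frac{6094}{15} \approx 406.27$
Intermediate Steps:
$J = \frac{17}{18}$ ($J = 1 - \frac{1}{2 \left(7 + 2\right)} = 1 - \frac{1}{2 \cdot 9} = 1 - \frac{1}{18} = \frac{17}{18} \approx 0.94444$)
$N = - \frac{6}{5}$ ($N = \frac{1}{5} \left(-6\right) = - \frac{6}{5} \approx -1.2$)
$E = 44$ ($E = -2 - -46 = -2 + \left(-4 + 50\right) = -2 + 46 = 44$)
$C = 10$
$E \left(j{\left(6 \right)} \left(J + N\right) + C\right) = 44 \left(3 \left(\frac{17}{18} - \frac{6}{5}\right) + 10\right) = 44 \left(3 \left(- \frac{23}{90}\right) + 10\right) = 44 \left(- \frac{23}{30} + 10\right) = 44 \cdot \frac{277}{30} = \frac{6094}{15}$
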